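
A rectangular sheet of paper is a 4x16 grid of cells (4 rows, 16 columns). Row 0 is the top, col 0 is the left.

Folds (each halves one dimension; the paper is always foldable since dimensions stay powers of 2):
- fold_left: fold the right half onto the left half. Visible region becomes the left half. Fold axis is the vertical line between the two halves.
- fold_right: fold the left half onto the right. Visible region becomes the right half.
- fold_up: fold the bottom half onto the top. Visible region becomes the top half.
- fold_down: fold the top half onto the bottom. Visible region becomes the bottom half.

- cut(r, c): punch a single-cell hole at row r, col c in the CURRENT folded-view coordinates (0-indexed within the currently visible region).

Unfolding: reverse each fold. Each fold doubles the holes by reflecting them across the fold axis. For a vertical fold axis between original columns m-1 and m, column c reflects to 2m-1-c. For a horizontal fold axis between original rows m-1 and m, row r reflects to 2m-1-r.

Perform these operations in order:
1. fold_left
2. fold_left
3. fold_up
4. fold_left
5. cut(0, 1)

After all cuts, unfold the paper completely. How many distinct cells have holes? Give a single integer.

Answer: 16

Derivation:
Op 1 fold_left: fold axis v@8; visible region now rows[0,4) x cols[0,8) = 4x8
Op 2 fold_left: fold axis v@4; visible region now rows[0,4) x cols[0,4) = 4x4
Op 3 fold_up: fold axis h@2; visible region now rows[0,2) x cols[0,4) = 2x4
Op 4 fold_left: fold axis v@2; visible region now rows[0,2) x cols[0,2) = 2x2
Op 5 cut(0, 1): punch at orig (0,1); cuts so far [(0, 1)]; region rows[0,2) x cols[0,2) = 2x2
Unfold 1 (reflect across v@2): 2 holes -> [(0, 1), (0, 2)]
Unfold 2 (reflect across h@2): 4 holes -> [(0, 1), (0, 2), (3, 1), (3, 2)]
Unfold 3 (reflect across v@4): 8 holes -> [(0, 1), (0, 2), (0, 5), (0, 6), (3, 1), (3, 2), (3, 5), (3, 6)]
Unfold 4 (reflect across v@8): 16 holes -> [(0, 1), (0, 2), (0, 5), (0, 6), (0, 9), (0, 10), (0, 13), (0, 14), (3, 1), (3, 2), (3, 5), (3, 6), (3, 9), (3, 10), (3, 13), (3, 14)]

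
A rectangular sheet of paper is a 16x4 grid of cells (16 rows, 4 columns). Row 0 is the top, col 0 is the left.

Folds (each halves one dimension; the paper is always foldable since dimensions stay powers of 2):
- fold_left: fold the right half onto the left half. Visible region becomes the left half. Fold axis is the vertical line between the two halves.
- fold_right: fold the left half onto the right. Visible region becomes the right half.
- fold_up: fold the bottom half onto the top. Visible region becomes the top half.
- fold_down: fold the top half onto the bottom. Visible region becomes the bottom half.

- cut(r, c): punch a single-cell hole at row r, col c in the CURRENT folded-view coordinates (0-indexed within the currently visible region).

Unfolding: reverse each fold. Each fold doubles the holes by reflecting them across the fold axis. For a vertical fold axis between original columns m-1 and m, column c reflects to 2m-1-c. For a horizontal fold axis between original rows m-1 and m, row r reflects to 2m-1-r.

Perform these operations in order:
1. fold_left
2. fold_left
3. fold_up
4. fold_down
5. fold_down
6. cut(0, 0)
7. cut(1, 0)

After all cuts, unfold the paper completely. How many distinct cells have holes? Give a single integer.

Answer: 64

Derivation:
Op 1 fold_left: fold axis v@2; visible region now rows[0,16) x cols[0,2) = 16x2
Op 2 fold_left: fold axis v@1; visible region now rows[0,16) x cols[0,1) = 16x1
Op 3 fold_up: fold axis h@8; visible region now rows[0,8) x cols[0,1) = 8x1
Op 4 fold_down: fold axis h@4; visible region now rows[4,8) x cols[0,1) = 4x1
Op 5 fold_down: fold axis h@6; visible region now rows[6,8) x cols[0,1) = 2x1
Op 6 cut(0, 0): punch at orig (6,0); cuts so far [(6, 0)]; region rows[6,8) x cols[0,1) = 2x1
Op 7 cut(1, 0): punch at orig (7,0); cuts so far [(6, 0), (7, 0)]; region rows[6,8) x cols[0,1) = 2x1
Unfold 1 (reflect across h@6): 4 holes -> [(4, 0), (5, 0), (6, 0), (7, 0)]
Unfold 2 (reflect across h@4): 8 holes -> [(0, 0), (1, 0), (2, 0), (3, 0), (4, 0), (5, 0), (6, 0), (7, 0)]
Unfold 3 (reflect across h@8): 16 holes -> [(0, 0), (1, 0), (2, 0), (3, 0), (4, 0), (5, 0), (6, 0), (7, 0), (8, 0), (9, 0), (10, 0), (11, 0), (12, 0), (13, 0), (14, 0), (15, 0)]
Unfold 4 (reflect across v@1): 32 holes -> [(0, 0), (0, 1), (1, 0), (1, 1), (2, 0), (2, 1), (3, 0), (3, 1), (4, 0), (4, 1), (5, 0), (5, 1), (6, 0), (6, 1), (7, 0), (7, 1), (8, 0), (8, 1), (9, 0), (9, 1), (10, 0), (10, 1), (11, 0), (11, 1), (12, 0), (12, 1), (13, 0), (13, 1), (14, 0), (14, 1), (15, 0), (15, 1)]
Unfold 5 (reflect across v@2): 64 holes -> [(0, 0), (0, 1), (0, 2), (0, 3), (1, 0), (1, 1), (1, 2), (1, 3), (2, 0), (2, 1), (2, 2), (2, 3), (3, 0), (3, 1), (3, 2), (3, 3), (4, 0), (4, 1), (4, 2), (4, 3), (5, 0), (5, 1), (5, 2), (5, 3), (6, 0), (6, 1), (6, 2), (6, 3), (7, 0), (7, 1), (7, 2), (7, 3), (8, 0), (8, 1), (8, 2), (8, 3), (9, 0), (9, 1), (9, 2), (9, 3), (10, 0), (10, 1), (10, 2), (10, 3), (11, 0), (11, 1), (11, 2), (11, 3), (12, 0), (12, 1), (12, 2), (12, 3), (13, 0), (13, 1), (13, 2), (13, 3), (14, 0), (14, 1), (14, 2), (14, 3), (15, 0), (15, 1), (15, 2), (15, 3)]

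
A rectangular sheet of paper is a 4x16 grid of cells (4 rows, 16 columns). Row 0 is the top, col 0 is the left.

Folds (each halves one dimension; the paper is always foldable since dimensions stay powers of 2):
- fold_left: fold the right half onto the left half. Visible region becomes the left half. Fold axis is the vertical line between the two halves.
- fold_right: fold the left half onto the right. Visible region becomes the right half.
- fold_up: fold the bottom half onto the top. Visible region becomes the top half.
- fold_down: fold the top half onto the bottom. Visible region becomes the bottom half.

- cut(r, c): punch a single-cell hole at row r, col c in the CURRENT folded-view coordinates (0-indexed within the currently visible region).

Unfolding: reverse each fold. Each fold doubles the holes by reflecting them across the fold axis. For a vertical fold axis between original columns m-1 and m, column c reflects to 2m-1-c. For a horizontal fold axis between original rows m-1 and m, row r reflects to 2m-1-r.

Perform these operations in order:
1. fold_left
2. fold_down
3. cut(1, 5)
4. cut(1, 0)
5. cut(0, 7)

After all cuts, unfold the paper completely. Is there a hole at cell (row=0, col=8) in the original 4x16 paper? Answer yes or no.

Op 1 fold_left: fold axis v@8; visible region now rows[0,4) x cols[0,8) = 4x8
Op 2 fold_down: fold axis h@2; visible region now rows[2,4) x cols[0,8) = 2x8
Op 3 cut(1, 5): punch at orig (3,5); cuts so far [(3, 5)]; region rows[2,4) x cols[0,8) = 2x8
Op 4 cut(1, 0): punch at orig (3,0); cuts so far [(3, 0), (3, 5)]; region rows[2,4) x cols[0,8) = 2x8
Op 5 cut(0, 7): punch at orig (2,7); cuts so far [(2, 7), (3, 0), (3, 5)]; region rows[2,4) x cols[0,8) = 2x8
Unfold 1 (reflect across h@2): 6 holes -> [(0, 0), (0, 5), (1, 7), (2, 7), (3, 0), (3, 5)]
Unfold 2 (reflect across v@8): 12 holes -> [(0, 0), (0, 5), (0, 10), (0, 15), (1, 7), (1, 8), (2, 7), (2, 8), (3, 0), (3, 5), (3, 10), (3, 15)]
Holes: [(0, 0), (0, 5), (0, 10), (0, 15), (1, 7), (1, 8), (2, 7), (2, 8), (3, 0), (3, 5), (3, 10), (3, 15)]

Answer: no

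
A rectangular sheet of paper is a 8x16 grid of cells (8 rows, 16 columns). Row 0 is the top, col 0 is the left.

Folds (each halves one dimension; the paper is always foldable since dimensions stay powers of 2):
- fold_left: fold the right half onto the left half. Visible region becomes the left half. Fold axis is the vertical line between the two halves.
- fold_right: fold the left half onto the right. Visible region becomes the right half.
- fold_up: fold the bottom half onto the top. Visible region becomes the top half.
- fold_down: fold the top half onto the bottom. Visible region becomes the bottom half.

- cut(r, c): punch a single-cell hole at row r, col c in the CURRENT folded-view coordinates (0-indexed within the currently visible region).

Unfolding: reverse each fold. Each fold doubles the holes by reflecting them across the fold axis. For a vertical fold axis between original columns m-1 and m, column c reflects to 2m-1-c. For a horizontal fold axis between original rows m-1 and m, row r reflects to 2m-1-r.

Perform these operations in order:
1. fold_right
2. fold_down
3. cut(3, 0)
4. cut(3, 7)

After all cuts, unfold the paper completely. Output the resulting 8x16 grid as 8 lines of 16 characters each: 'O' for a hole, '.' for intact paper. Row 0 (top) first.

Op 1 fold_right: fold axis v@8; visible region now rows[0,8) x cols[8,16) = 8x8
Op 2 fold_down: fold axis h@4; visible region now rows[4,8) x cols[8,16) = 4x8
Op 3 cut(3, 0): punch at orig (7,8); cuts so far [(7, 8)]; region rows[4,8) x cols[8,16) = 4x8
Op 4 cut(3, 7): punch at orig (7,15); cuts so far [(7, 8), (7, 15)]; region rows[4,8) x cols[8,16) = 4x8
Unfold 1 (reflect across h@4): 4 holes -> [(0, 8), (0, 15), (7, 8), (7, 15)]
Unfold 2 (reflect across v@8): 8 holes -> [(0, 0), (0, 7), (0, 8), (0, 15), (7, 0), (7, 7), (7, 8), (7, 15)]

Answer: O......OO......O
................
................
................
................
................
................
O......OO......O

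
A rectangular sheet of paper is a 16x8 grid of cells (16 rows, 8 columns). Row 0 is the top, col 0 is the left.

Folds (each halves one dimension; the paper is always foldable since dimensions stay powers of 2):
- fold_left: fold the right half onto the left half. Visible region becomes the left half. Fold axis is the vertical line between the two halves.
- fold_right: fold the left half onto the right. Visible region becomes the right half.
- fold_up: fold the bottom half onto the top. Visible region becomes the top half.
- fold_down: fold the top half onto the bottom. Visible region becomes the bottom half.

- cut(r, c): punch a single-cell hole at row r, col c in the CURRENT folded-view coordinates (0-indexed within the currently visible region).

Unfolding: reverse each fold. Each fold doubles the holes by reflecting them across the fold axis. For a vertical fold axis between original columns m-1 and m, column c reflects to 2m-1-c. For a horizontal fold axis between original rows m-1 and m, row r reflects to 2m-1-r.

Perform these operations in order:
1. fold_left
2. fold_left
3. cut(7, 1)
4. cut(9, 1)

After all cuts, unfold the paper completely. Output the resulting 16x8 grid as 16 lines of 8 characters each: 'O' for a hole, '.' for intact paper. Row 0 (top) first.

Op 1 fold_left: fold axis v@4; visible region now rows[0,16) x cols[0,4) = 16x4
Op 2 fold_left: fold axis v@2; visible region now rows[0,16) x cols[0,2) = 16x2
Op 3 cut(7, 1): punch at orig (7,1); cuts so far [(7, 1)]; region rows[0,16) x cols[0,2) = 16x2
Op 4 cut(9, 1): punch at orig (9,1); cuts so far [(7, 1), (9, 1)]; region rows[0,16) x cols[0,2) = 16x2
Unfold 1 (reflect across v@2): 4 holes -> [(7, 1), (7, 2), (9, 1), (9, 2)]
Unfold 2 (reflect across v@4): 8 holes -> [(7, 1), (7, 2), (7, 5), (7, 6), (9, 1), (9, 2), (9, 5), (9, 6)]

Answer: ........
........
........
........
........
........
........
.OO..OO.
........
.OO..OO.
........
........
........
........
........
........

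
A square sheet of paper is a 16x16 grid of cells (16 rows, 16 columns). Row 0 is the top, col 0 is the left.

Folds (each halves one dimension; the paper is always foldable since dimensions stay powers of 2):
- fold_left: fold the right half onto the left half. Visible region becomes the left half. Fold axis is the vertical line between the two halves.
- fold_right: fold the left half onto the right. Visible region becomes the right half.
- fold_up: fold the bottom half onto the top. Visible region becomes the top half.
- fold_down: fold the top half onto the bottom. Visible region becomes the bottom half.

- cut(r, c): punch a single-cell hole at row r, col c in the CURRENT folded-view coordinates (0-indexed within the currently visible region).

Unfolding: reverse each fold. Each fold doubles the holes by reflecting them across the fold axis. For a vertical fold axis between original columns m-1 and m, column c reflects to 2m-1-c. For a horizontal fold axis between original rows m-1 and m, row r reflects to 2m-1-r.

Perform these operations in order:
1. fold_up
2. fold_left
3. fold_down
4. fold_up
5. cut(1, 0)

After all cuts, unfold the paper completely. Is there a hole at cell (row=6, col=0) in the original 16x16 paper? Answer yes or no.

Answer: yes

Derivation:
Op 1 fold_up: fold axis h@8; visible region now rows[0,8) x cols[0,16) = 8x16
Op 2 fold_left: fold axis v@8; visible region now rows[0,8) x cols[0,8) = 8x8
Op 3 fold_down: fold axis h@4; visible region now rows[4,8) x cols[0,8) = 4x8
Op 4 fold_up: fold axis h@6; visible region now rows[4,6) x cols[0,8) = 2x8
Op 5 cut(1, 0): punch at orig (5,0); cuts so far [(5, 0)]; region rows[4,6) x cols[0,8) = 2x8
Unfold 1 (reflect across h@6): 2 holes -> [(5, 0), (6, 0)]
Unfold 2 (reflect across h@4): 4 holes -> [(1, 0), (2, 0), (5, 0), (6, 0)]
Unfold 3 (reflect across v@8): 8 holes -> [(1, 0), (1, 15), (2, 0), (2, 15), (5, 0), (5, 15), (6, 0), (6, 15)]
Unfold 4 (reflect across h@8): 16 holes -> [(1, 0), (1, 15), (2, 0), (2, 15), (5, 0), (5, 15), (6, 0), (6, 15), (9, 0), (9, 15), (10, 0), (10, 15), (13, 0), (13, 15), (14, 0), (14, 15)]
Holes: [(1, 0), (1, 15), (2, 0), (2, 15), (5, 0), (5, 15), (6, 0), (6, 15), (9, 0), (9, 15), (10, 0), (10, 15), (13, 0), (13, 15), (14, 0), (14, 15)]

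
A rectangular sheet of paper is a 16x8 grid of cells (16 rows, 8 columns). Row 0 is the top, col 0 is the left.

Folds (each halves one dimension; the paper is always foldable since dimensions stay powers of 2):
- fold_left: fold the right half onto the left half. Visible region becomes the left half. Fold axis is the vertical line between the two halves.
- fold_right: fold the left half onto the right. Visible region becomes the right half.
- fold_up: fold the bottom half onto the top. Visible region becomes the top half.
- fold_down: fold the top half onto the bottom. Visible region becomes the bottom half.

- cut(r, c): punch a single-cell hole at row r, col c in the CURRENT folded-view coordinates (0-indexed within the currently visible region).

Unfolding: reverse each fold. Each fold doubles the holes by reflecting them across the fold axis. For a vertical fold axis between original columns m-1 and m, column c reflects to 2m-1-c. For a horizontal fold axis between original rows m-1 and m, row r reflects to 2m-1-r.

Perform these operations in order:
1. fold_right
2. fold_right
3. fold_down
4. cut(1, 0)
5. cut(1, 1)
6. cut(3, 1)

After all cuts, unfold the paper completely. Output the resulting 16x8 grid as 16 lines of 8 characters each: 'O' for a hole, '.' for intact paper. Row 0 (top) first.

Answer: ........
........
........
........
O..OO..O
........
OOOOOOOO
........
........
OOOOOOOO
........
O..OO..O
........
........
........
........

Derivation:
Op 1 fold_right: fold axis v@4; visible region now rows[0,16) x cols[4,8) = 16x4
Op 2 fold_right: fold axis v@6; visible region now rows[0,16) x cols[6,8) = 16x2
Op 3 fold_down: fold axis h@8; visible region now rows[8,16) x cols[6,8) = 8x2
Op 4 cut(1, 0): punch at orig (9,6); cuts so far [(9, 6)]; region rows[8,16) x cols[6,8) = 8x2
Op 5 cut(1, 1): punch at orig (9,7); cuts so far [(9, 6), (9, 7)]; region rows[8,16) x cols[6,8) = 8x2
Op 6 cut(3, 1): punch at orig (11,7); cuts so far [(9, 6), (9, 7), (11, 7)]; region rows[8,16) x cols[6,8) = 8x2
Unfold 1 (reflect across h@8): 6 holes -> [(4, 7), (6, 6), (6, 7), (9, 6), (9, 7), (11, 7)]
Unfold 2 (reflect across v@6): 12 holes -> [(4, 4), (4, 7), (6, 4), (6, 5), (6, 6), (6, 7), (9, 4), (9, 5), (9, 6), (9, 7), (11, 4), (11, 7)]
Unfold 3 (reflect across v@4): 24 holes -> [(4, 0), (4, 3), (4, 4), (4, 7), (6, 0), (6, 1), (6, 2), (6, 3), (6, 4), (6, 5), (6, 6), (6, 7), (9, 0), (9, 1), (9, 2), (9, 3), (9, 4), (9, 5), (9, 6), (9, 7), (11, 0), (11, 3), (11, 4), (11, 7)]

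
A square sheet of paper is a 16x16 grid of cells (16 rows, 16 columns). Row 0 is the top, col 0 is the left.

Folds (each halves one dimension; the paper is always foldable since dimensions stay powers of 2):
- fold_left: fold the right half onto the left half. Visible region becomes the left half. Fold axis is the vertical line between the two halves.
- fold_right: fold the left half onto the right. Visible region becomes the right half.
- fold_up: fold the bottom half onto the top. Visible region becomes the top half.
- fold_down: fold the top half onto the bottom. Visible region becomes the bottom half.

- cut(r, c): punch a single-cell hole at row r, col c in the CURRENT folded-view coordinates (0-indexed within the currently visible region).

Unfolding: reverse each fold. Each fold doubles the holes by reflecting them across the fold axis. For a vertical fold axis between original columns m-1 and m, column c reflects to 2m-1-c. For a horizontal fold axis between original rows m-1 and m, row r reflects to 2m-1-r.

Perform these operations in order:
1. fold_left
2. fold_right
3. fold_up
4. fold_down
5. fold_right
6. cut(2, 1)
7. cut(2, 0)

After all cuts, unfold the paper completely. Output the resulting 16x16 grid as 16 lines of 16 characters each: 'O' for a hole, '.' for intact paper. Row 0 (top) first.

Answer: ................
OOOOOOOOOOOOOOOO
................
................
................
................
OOOOOOOOOOOOOOOO
................
................
OOOOOOOOOOOOOOOO
................
................
................
................
OOOOOOOOOOOOOOOO
................

Derivation:
Op 1 fold_left: fold axis v@8; visible region now rows[0,16) x cols[0,8) = 16x8
Op 2 fold_right: fold axis v@4; visible region now rows[0,16) x cols[4,8) = 16x4
Op 3 fold_up: fold axis h@8; visible region now rows[0,8) x cols[4,8) = 8x4
Op 4 fold_down: fold axis h@4; visible region now rows[4,8) x cols[4,8) = 4x4
Op 5 fold_right: fold axis v@6; visible region now rows[4,8) x cols[6,8) = 4x2
Op 6 cut(2, 1): punch at orig (6,7); cuts so far [(6, 7)]; region rows[4,8) x cols[6,8) = 4x2
Op 7 cut(2, 0): punch at orig (6,6); cuts so far [(6, 6), (6, 7)]; region rows[4,8) x cols[6,8) = 4x2
Unfold 1 (reflect across v@6): 4 holes -> [(6, 4), (6, 5), (6, 6), (6, 7)]
Unfold 2 (reflect across h@4): 8 holes -> [(1, 4), (1, 5), (1, 6), (1, 7), (6, 4), (6, 5), (6, 6), (6, 7)]
Unfold 3 (reflect across h@8): 16 holes -> [(1, 4), (1, 5), (1, 6), (1, 7), (6, 4), (6, 5), (6, 6), (6, 7), (9, 4), (9, 5), (9, 6), (9, 7), (14, 4), (14, 5), (14, 6), (14, 7)]
Unfold 4 (reflect across v@4): 32 holes -> [(1, 0), (1, 1), (1, 2), (1, 3), (1, 4), (1, 5), (1, 6), (1, 7), (6, 0), (6, 1), (6, 2), (6, 3), (6, 4), (6, 5), (6, 6), (6, 7), (9, 0), (9, 1), (9, 2), (9, 3), (9, 4), (9, 5), (9, 6), (9, 7), (14, 0), (14, 1), (14, 2), (14, 3), (14, 4), (14, 5), (14, 6), (14, 7)]
Unfold 5 (reflect across v@8): 64 holes -> [(1, 0), (1, 1), (1, 2), (1, 3), (1, 4), (1, 5), (1, 6), (1, 7), (1, 8), (1, 9), (1, 10), (1, 11), (1, 12), (1, 13), (1, 14), (1, 15), (6, 0), (6, 1), (6, 2), (6, 3), (6, 4), (6, 5), (6, 6), (6, 7), (6, 8), (6, 9), (6, 10), (6, 11), (6, 12), (6, 13), (6, 14), (6, 15), (9, 0), (9, 1), (9, 2), (9, 3), (9, 4), (9, 5), (9, 6), (9, 7), (9, 8), (9, 9), (9, 10), (9, 11), (9, 12), (9, 13), (9, 14), (9, 15), (14, 0), (14, 1), (14, 2), (14, 3), (14, 4), (14, 5), (14, 6), (14, 7), (14, 8), (14, 9), (14, 10), (14, 11), (14, 12), (14, 13), (14, 14), (14, 15)]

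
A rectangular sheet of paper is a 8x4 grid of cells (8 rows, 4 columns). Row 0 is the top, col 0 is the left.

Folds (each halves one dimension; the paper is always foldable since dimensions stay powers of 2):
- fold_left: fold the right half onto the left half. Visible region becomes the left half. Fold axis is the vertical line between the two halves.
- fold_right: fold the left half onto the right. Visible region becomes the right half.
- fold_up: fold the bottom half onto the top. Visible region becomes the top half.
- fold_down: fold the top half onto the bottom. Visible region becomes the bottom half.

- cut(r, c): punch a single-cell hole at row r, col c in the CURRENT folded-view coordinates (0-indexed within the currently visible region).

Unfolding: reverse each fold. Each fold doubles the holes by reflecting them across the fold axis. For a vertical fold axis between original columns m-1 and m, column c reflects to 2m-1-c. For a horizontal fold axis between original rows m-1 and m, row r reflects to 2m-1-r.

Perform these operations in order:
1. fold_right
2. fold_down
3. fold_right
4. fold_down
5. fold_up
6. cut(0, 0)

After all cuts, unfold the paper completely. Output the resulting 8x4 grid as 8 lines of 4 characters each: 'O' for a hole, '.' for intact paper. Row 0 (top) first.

Answer: OOOO
OOOO
OOOO
OOOO
OOOO
OOOO
OOOO
OOOO

Derivation:
Op 1 fold_right: fold axis v@2; visible region now rows[0,8) x cols[2,4) = 8x2
Op 2 fold_down: fold axis h@4; visible region now rows[4,8) x cols[2,4) = 4x2
Op 3 fold_right: fold axis v@3; visible region now rows[4,8) x cols[3,4) = 4x1
Op 4 fold_down: fold axis h@6; visible region now rows[6,8) x cols[3,4) = 2x1
Op 5 fold_up: fold axis h@7; visible region now rows[6,7) x cols[3,4) = 1x1
Op 6 cut(0, 0): punch at orig (6,3); cuts so far [(6, 3)]; region rows[6,7) x cols[3,4) = 1x1
Unfold 1 (reflect across h@7): 2 holes -> [(6, 3), (7, 3)]
Unfold 2 (reflect across h@6): 4 holes -> [(4, 3), (5, 3), (6, 3), (7, 3)]
Unfold 3 (reflect across v@3): 8 holes -> [(4, 2), (4, 3), (5, 2), (5, 3), (6, 2), (6, 3), (7, 2), (7, 3)]
Unfold 4 (reflect across h@4): 16 holes -> [(0, 2), (0, 3), (1, 2), (1, 3), (2, 2), (2, 3), (3, 2), (3, 3), (4, 2), (4, 3), (5, 2), (5, 3), (6, 2), (6, 3), (7, 2), (7, 3)]
Unfold 5 (reflect across v@2): 32 holes -> [(0, 0), (0, 1), (0, 2), (0, 3), (1, 0), (1, 1), (1, 2), (1, 3), (2, 0), (2, 1), (2, 2), (2, 3), (3, 0), (3, 1), (3, 2), (3, 3), (4, 0), (4, 1), (4, 2), (4, 3), (5, 0), (5, 1), (5, 2), (5, 3), (6, 0), (6, 1), (6, 2), (6, 3), (7, 0), (7, 1), (7, 2), (7, 3)]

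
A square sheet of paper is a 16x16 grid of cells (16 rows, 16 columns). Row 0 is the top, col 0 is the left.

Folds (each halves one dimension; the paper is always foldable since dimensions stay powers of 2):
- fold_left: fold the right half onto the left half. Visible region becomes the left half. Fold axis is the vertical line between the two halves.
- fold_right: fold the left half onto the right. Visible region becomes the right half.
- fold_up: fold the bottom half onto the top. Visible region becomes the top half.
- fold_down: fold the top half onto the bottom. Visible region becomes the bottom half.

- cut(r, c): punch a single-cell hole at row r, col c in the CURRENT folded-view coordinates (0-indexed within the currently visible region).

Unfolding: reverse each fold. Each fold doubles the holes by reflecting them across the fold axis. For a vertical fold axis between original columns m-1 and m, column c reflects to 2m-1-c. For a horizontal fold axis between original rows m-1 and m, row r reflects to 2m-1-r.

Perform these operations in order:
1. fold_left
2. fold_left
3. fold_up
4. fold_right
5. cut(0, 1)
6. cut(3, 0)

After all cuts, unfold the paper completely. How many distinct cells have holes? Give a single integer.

Op 1 fold_left: fold axis v@8; visible region now rows[0,16) x cols[0,8) = 16x8
Op 2 fold_left: fold axis v@4; visible region now rows[0,16) x cols[0,4) = 16x4
Op 3 fold_up: fold axis h@8; visible region now rows[0,8) x cols[0,4) = 8x4
Op 4 fold_right: fold axis v@2; visible region now rows[0,8) x cols[2,4) = 8x2
Op 5 cut(0, 1): punch at orig (0,3); cuts so far [(0, 3)]; region rows[0,8) x cols[2,4) = 8x2
Op 6 cut(3, 0): punch at orig (3,2); cuts so far [(0, 3), (3, 2)]; region rows[0,8) x cols[2,4) = 8x2
Unfold 1 (reflect across v@2): 4 holes -> [(0, 0), (0, 3), (3, 1), (3, 2)]
Unfold 2 (reflect across h@8): 8 holes -> [(0, 0), (0, 3), (3, 1), (3, 2), (12, 1), (12, 2), (15, 0), (15, 3)]
Unfold 3 (reflect across v@4): 16 holes -> [(0, 0), (0, 3), (0, 4), (0, 7), (3, 1), (3, 2), (3, 5), (3, 6), (12, 1), (12, 2), (12, 5), (12, 6), (15, 0), (15, 3), (15, 4), (15, 7)]
Unfold 4 (reflect across v@8): 32 holes -> [(0, 0), (0, 3), (0, 4), (0, 7), (0, 8), (0, 11), (0, 12), (0, 15), (3, 1), (3, 2), (3, 5), (3, 6), (3, 9), (3, 10), (3, 13), (3, 14), (12, 1), (12, 2), (12, 5), (12, 6), (12, 9), (12, 10), (12, 13), (12, 14), (15, 0), (15, 3), (15, 4), (15, 7), (15, 8), (15, 11), (15, 12), (15, 15)]

Answer: 32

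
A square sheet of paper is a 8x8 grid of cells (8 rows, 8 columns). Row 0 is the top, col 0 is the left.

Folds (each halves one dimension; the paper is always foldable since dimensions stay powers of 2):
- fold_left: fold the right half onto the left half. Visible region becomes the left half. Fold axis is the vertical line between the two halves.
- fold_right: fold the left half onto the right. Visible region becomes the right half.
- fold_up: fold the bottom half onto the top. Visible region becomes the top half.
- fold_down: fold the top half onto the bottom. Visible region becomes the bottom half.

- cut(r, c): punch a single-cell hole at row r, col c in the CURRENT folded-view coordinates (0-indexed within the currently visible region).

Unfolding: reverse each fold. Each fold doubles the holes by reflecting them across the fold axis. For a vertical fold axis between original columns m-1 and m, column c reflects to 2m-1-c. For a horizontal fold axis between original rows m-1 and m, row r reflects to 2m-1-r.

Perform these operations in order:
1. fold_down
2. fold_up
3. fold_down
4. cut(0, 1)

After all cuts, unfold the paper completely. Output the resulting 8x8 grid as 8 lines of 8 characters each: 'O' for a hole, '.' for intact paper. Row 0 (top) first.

Answer: .O......
.O......
.O......
.O......
.O......
.O......
.O......
.O......

Derivation:
Op 1 fold_down: fold axis h@4; visible region now rows[4,8) x cols[0,8) = 4x8
Op 2 fold_up: fold axis h@6; visible region now rows[4,6) x cols[0,8) = 2x8
Op 3 fold_down: fold axis h@5; visible region now rows[5,6) x cols[0,8) = 1x8
Op 4 cut(0, 1): punch at orig (5,1); cuts so far [(5, 1)]; region rows[5,6) x cols[0,8) = 1x8
Unfold 1 (reflect across h@5): 2 holes -> [(4, 1), (5, 1)]
Unfold 2 (reflect across h@6): 4 holes -> [(4, 1), (5, 1), (6, 1), (7, 1)]
Unfold 3 (reflect across h@4): 8 holes -> [(0, 1), (1, 1), (2, 1), (3, 1), (4, 1), (5, 1), (6, 1), (7, 1)]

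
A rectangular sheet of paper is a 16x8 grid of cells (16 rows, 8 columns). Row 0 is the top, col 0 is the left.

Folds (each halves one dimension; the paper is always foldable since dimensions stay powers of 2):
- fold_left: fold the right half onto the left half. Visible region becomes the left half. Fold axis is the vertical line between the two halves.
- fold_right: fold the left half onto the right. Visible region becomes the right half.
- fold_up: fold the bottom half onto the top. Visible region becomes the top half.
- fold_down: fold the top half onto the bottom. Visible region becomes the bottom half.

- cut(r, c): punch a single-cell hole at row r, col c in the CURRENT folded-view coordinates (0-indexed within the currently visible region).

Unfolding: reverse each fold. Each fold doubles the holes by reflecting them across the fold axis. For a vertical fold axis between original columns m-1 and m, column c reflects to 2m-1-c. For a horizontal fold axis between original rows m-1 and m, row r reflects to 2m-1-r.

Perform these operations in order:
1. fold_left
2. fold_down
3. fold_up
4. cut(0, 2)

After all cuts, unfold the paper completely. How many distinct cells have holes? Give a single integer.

Answer: 8

Derivation:
Op 1 fold_left: fold axis v@4; visible region now rows[0,16) x cols[0,4) = 16x4
Op 2 fold_down: fold axis h@8; visible region now rows[8,16) x cols[0,4) = 8x4
Op 3 fold_up: fold axis h@12; visible region now rows[8,12) x cols[0,4) = 4x4
Op 4 cut(0, 2): punch at orig (8,2); cuts so far [(8, 2)]; region rows[8,12) x cols[0,4) = 4x4
Unfold 1 (reflect across h@12): 2 holes -> [(8, 2), (15, 2)]
Unfold 2 (reflect across h@8): 4 holes -> [(0, 2), (7, 2), (8, 2), (15, 2)]
Unfold 3 (reflect across v@4): 8 holes -> [(0, 2), (0, 5), (7, 2), (7, 5), (8, 2), (8, 5), (15, 2), (15, 5)]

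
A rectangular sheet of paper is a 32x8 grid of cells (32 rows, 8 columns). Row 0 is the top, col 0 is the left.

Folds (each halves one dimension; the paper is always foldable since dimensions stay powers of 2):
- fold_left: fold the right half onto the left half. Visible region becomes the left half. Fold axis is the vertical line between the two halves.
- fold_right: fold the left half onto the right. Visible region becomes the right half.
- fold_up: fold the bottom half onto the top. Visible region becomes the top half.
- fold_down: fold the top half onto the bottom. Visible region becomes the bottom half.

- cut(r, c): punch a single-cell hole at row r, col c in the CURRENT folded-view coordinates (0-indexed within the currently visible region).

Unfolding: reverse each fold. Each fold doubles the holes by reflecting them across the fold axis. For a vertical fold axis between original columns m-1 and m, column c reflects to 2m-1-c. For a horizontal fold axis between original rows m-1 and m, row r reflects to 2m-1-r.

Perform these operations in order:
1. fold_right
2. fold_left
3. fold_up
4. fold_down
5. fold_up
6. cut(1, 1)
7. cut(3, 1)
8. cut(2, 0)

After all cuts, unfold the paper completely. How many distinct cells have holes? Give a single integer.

Op 1 fold_right: fold axis v@4; visible region now rows[0,32) x cols[4,8) = 32x4
Op 2 fold_left: fold axis v@6; visible region now rows[0,32) x cols[4,6) = 32x2
Op 3 fold_up: fold axis h@16; visible region now rows[0,16) x cols[4,6) = 16x2
Op 4 fold_down: fold axis h@8; visible region now rows[8,16) x cols[4,6) = 8x2
Op 5 fold_up: fold axis h@12; visible region now rows[8,12) x cols[4,6) = 4x2
Op 6 cut(1, 1): punch at orig (9,5); cuts so far [(9, 5)]; region rows[8,12) x cols[4,6) = 4x2
Op 7 cut(3, 1): punch at orig (11,5); cuts so far [(9, 5), (11, 5)]; region rows[8,12) x cols[4,6) = 4x2
Op 8 cut(2, 0): punch at orig (10,4); cuts so far [(9, 5), (10, 4), (11, 5)]; region rows[8,12) x cols[4,6) = 4x2
Unfold 1 (reflect across h@12): 6 holes -> [(9, 5), (10, 4), (11, 5), (12, 5), (13, 4), (14, 5)]
Unfold 2 (reflect across h@8): 12 holes -> [(1, 5), (2, 4), (3, 5), (4, 5), (5, 4), (6, 5), (9, 5), (10, 4), (11, 5), (12, 5), (13, 4), (14, 5)]
Unfold 3 (reflect across h@16): 24 holes -> [(1, 5), (2, 4), (3, 5), (4, 5), (5, 4), (6, 5), (9, 5), (10, 4), (11, 5), (12, 5), (13, 4), (14, 5), (17, 5), (18, 4), (19, 5), (20, 5), (21, 4), (22, 5), (25, 5), (26, 4), (27, 5), (28, 5), (29, 4), (30, 5)]
Unfold 4 (reflect across v@6): 48 holes -> [(1, 5), (1, 6), (2, 4), (2, 7), (3, 5), (3, 6), (4, 5), (4, 6), (5, 4), (5, 7), (6, 5), (6, 6), (9, 5), (9, 6), (10, 4), (10, 7), (11, 5), (11, 6), (12, 5), (12, 6), (13, 4), (13, 7), (14, 5), (14, 6), (17, 5), (17, 6), (18, 4), (18, 7), (19, 5), (19, 6), (20, 5), (20, 6), (21, 4), (21, 7), (22, 5), (22, 6), (25, 5), (25, 6), (26, 4), (26, 7), (27, 5), (27, 6), (28, 5), (28, 6), (29, 4), (29, 7), (30, 5), (30, 6)]
Unfold 5 (reflect across v@4): 96 holes -> [(1, 1), (1, 2), (1, 5), (1, 6), (2, 0), (2, 3), (2, 4), (2, 7), (3, 1), (3, 2), (3, 5), (3, 6), (4, 1), (4, 2), (4, 5), (4, 6), (5, 0), (5, 3), (5, 4), (5, 7), (6, 1), (6, 2), (6, 5), (6, 6), (9, 1), (9, 2), (9, 5), (9, 6), (10, 0), (10, 3), (10, 4), (10, 7), (11, 1), (11, 2), (11, 5), (11, 6), (12, 1), (12, 2), (12, 5), (12, 6), (13, 0), (13, 3), (13, 4), (13, 7), (14, 1), (14, 2), (14, 5), (14, 6), (17, 1), (17, 2), (17, 5), (17, 6), (18, 0), (18, 3), (18, 4), (18, 7), (19, 1), (19, 2), (19, 5), (19, 6), (20, 1), (20, 2), (20, 5), (20, 6), (21, 0), (21, 3), (21, 4), (21, 7), (22, 1), (22, 2), (22, 5), (22, 6), (25, 1), (25, 2), (25, 5), (25, 6), (26, 0), (26, 3), (26, 4), (26, 7), (27, 1), (27, 2), (27, 5), (27, 6), (28, 1), (28, 2), (28, 5), (28, 6), (29, 0), (29, 3), (29, 4), (29, 7), (30, 1), (30, 2), (30, 5), (30, 6)]

Answer: 96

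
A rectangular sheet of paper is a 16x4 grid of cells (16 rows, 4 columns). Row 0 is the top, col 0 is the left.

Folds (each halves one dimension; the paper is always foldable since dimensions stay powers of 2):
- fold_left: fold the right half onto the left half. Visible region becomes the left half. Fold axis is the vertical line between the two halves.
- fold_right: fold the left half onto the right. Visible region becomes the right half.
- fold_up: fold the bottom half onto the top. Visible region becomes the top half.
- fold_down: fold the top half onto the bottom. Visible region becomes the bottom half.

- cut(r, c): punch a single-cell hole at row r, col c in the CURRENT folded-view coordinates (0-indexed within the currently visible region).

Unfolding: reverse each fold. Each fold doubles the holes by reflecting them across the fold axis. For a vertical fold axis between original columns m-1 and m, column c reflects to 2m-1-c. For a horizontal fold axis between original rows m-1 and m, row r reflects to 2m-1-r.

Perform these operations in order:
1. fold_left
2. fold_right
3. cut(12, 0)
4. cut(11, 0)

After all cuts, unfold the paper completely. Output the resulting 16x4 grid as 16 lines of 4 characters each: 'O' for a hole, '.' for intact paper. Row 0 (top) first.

Answer: ....
....
....
....
....
....
....
....
....
....
....
OOOO
OOOO
....
....
....

Derivation:
Op 1 fold_left: fold axis v@2; visible region now rows[0,16) x cols[0,2) = 16x2
Op 2 fold_right: fold axis v@1; visible region now rows[0,16) x cols[1,2) = 16x1
Op 3 cut(12, 0): punch at orig (12,1); cuts so far [(12, 1)]; region rows[0,16) x cols[1,2) = 16x1
Op 4 cut(11, 0): punch at orig (11,1); cuts so far [(11, 1), (12, 1)]; region rows[0,16) x cols[1,2) = 16x1
Unfold 1 (reflect across v@1): 4 holes -> [(11, 0), (11, 1), (12, 0), (12, 1)]
Unfold 2 (reflect across v@2): 8 holes -> [(11, 0), (11, 1), (11, 2), (11, 3), (12, 0), (12, 1), (12, 2), (12, 3)]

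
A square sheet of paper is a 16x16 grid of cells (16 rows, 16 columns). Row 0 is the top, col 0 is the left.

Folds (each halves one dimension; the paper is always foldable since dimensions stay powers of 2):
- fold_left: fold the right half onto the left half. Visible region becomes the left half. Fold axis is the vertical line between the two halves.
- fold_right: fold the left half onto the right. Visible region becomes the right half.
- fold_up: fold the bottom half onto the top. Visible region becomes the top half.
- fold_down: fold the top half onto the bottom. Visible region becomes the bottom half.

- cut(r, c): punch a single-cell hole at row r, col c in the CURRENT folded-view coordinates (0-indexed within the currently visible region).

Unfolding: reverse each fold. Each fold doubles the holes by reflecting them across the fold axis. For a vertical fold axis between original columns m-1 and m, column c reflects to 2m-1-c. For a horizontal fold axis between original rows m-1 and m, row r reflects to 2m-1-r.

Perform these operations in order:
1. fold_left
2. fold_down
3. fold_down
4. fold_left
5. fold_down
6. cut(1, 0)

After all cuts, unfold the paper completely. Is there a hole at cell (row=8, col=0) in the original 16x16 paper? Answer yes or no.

Answer: yes

Derivation:
Op 1 fold_left: fold axis v@8; visible region now rows[0,16) x cols[0,8) = 16x8
Op 2 fold_down: fold axis h@8; visible region now rows[8,16) x cols[0,8) = 8x8
Op 3 fold_down: fold axis h@12; visible region now rows[12,16) x cols[0,8) = 4x8
Op 4 fold_left: fold axis v@4; visible region now rows[12,16) x cols[0,4) = 4x4
Op 5 fold_down: fold axis h@14; visible region now rows[14,16) x cols[0,4) = 2x4
Op 6 cut(1, 0): punch at orig (15,0); cuts so far [(15, 0)]; region rows[14,16) x cols[0,4) = 2x4
Unfold 1 (reflect across h@14): 2 holes -> [(12, 0), (15, 0)]
Unfold 2 (reflect across v@4): 4 holes -> [(12, 0), (12, 7), (15, 0), (15, 7)]
Unfold 3 (reflect across h@12): 8 holes -> [(8, 0), (8, 7), (11, 0), (11, 7), (12, 0), (12, 7), (15, 0), (15, 7)]
Unfold 4 (reflect across h@8): 16 holes -> [(0, 0), (0, 7), (3, 0), (3, 7), (4, 0), (4, 7), (7, 0), (7, 7), (8, 0), (8, 7), (11, 0), (11, 7), (12, 0), (12, 7), (15, 0), (15, 7)]
Unfold 5 (reflect across v@8): 32 holes -> [(0, 0), (0, 7), (0, 8), (0, 15), (3, 0), (3, 7), (3, 8), (3, 15), (4, 0), (4, 7), (4, 8), (4, 15), (7, 0), (7, 7), (7, 8), (7, 15), (8, 0), (8, 7), (8, 8), (8, 15), (11, 0), (11, 7), (11, 8), (11, 15), (12, 0), (12, 7), (12, 8), (12, 15), (15, 0), (15, 7), (15, 8), (15, 15)]
Holes: [(0, 0), (0, 7), (0, 8), (0, 15), (3, 0), (3, 7), (3, 8), (3, 15), (4, 0), (4, 7), (4, 8), (4, 15), (7, 0), (7, 7), (7, 8), (7, 15), (8, 0), (8, 7), (8, 8), (8, 15), (11, 0), (11, 7), (11, 8), (11, 15), (12, 0), (12, 7), (12, 8), (12, 15), (15, 0), (15, 7), (15, 8), (15, 15)]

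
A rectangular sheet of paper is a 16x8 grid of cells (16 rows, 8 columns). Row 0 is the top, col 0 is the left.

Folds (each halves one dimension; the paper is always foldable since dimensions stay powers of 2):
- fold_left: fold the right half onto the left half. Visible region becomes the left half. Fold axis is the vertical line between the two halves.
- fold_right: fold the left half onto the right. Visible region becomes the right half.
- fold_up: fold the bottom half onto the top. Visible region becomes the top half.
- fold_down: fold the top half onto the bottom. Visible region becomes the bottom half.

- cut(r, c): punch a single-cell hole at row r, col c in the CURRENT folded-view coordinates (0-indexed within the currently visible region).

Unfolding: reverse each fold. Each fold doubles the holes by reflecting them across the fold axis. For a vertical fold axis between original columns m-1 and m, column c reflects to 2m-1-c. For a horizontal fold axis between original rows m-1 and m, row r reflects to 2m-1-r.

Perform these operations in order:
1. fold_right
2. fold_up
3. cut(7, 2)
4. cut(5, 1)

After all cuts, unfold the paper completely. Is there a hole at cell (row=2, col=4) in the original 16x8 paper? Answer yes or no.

Op 1 fold_right: fold axis v@4; visible region now rows[0,16) x cols[4,8) = 16x4
Op 2 fold_up: fold axis h@8; visible region now rows[0,8) x cols[4,8) = 8x4
Op 3 cut(7, 2): punch at orig (7,6); cuts so far [(7, 6)]; region rows[0,8) x cols[4,8) = 8x4
Op 4 cut(5, 1): punch at orig (5,5); cuts so far [(5, 5), (7, 6)]; region rows[0,8) x cols[4,8) = 8x4
Unfold 1 (reflect across h@8): 4 holes -> [(5, 5), (7, 6), (8, 6), (10, 5)]
Unfold 2 (reflect across v@4): 8 holes -> [(5, 2), (5, 5), (7, 1), (7, 6), (8, 1), (8, 6), (10, 2), (10, 5)]
Holes: [(5, 2), (5, 5), (7, 1), (7, 6), (8, 1), (8, 6), (10, 2), (10, 5)]

Answer: no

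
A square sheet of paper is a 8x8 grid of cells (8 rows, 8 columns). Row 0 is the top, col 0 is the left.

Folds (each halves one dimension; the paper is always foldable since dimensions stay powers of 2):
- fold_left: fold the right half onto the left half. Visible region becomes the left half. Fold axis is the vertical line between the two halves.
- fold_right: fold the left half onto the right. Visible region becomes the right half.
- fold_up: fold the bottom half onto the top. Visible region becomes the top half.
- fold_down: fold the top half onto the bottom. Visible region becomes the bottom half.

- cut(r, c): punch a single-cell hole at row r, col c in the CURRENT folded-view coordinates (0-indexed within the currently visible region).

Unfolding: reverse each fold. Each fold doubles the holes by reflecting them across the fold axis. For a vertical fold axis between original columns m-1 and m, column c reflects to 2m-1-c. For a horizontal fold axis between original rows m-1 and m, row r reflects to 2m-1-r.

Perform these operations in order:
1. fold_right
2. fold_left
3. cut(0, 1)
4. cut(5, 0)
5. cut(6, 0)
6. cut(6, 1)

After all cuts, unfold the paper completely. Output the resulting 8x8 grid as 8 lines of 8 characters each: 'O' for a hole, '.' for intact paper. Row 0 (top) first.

Answer: .OO..OO.
........
........
........
........
O..OO..O
OOOOOOOO
........

Derivation:
Op 1 fold_right: fold axis v@4; visible region now rows[0,8) x cols[4,8) = 8x4
Op 2 fold_left: fold axis v@6; visible region now rows[0,8) x cols[4,6) = 8x2
Op 3 cut(0, 1): punch at orig (0,5); cuts so far [(0, 5)]; region rows[0,8) x cols[4,6) = 8x2
Op 4 cut(5, 0): punch at orig (5,4); cuts so far [(0, 5), (5, 4)]; region rows[0,8) x cols[4,6) = 8x2
Op 5 cut(6, 0): punch at orig (6,4); cuts so far [(0, 5), (5, 4), (6, 4)]; region rows[0,8) x cols[4,6) = 8x2
Op 6 cut(6, 1): punch at orig (6,5); cuts so far [(0, 5), (5, 4), (6, 4), (6, 5)]; region rows[0,8) x cols[4,6) = 8x2
Unfold 1 (reflect across v@6): 8 holes -> [(0, 5), (0, 6), (5, 4), (5, 7), (6, 4), (6, 5), (6, 6), (6, 7)]
Unfold 2 (reflect across v@4): 16 holes -> [(0, 1), (0, 2), (0, 5), (0, 6), (5, 0), (5, 3), (5, 4), (5, 7), (6, 0), (6, 1), (6, 2), (6, 3), (6, 4), (6, 5), (6, 6), (6, 7)]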